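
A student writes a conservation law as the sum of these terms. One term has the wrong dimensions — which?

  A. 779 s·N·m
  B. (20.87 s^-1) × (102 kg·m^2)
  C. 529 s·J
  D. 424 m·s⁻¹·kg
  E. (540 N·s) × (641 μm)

Expand each in SI base units:
  A. N·m·s = kg·m·s⁻²·m·s = kg·m²·s⁻¹
  B. [s⁻¹] · [kg·m²] = kg·m²·s⁻¹
  C. J·s = N·m·s = kg·m²·s⁻¹
  D. kg·m·s⁻¹
  E. [kg·m·s⁻¹] · [m] = kg·m²·s⁻¹
All reduce to kg·m²·s⁻¹ except D., which is kg·m·s⁻¹.

D.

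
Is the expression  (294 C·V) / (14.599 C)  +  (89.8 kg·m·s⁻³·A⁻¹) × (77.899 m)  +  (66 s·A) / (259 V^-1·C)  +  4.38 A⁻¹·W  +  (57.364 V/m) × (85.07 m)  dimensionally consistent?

Yes

In SI base units:
  (294 C·V) / (14.599 C):  [kg·m²·s⁻²] / [s·A] = kg·m²·s⁻³·A⁻¹
  (89.8 kg·m·s⁻³·A⁻¹) × (77.899 m):  [kg·m·s⁻³·A⁻¹] · [m] = kg·m²·s⁻³·A⁻¹
  (66 s·A) / (259 V^-1·C):  [s·A] / [kg⁻¹·m⁻²·s⁴·A²] = kg·m²·s⁻³·A⁻¹
  4.38 A⁻¹·W:  W·A⁻¹ = J·s⁻¹·A⁻¹ = kg·m²·s⁻³·A⁻¹
  (57.364 V/m) × (85.07 m):  [kg·m·s⁻³·A⁻¹] · [m] = kg·m²·s⁻³·A⁻¹
Every term reduces to kg·m²·s⁻³·A⁻¹.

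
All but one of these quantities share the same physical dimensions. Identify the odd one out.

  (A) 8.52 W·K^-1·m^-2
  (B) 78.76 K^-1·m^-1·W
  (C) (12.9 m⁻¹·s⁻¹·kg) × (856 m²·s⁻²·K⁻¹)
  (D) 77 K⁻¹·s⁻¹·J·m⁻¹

Expand each in SI base units:
  (A) W·m⁻²·K⁻¹ = J·s⁻¹·m⁻²·K⁻¹ = kg·s⁻³·K⁻¹
  (B) W·m⁻¹·K⁻¹ = J·s⁻¹·m⁻¹·K⁻¹ = kg·m·s⁻³·K⁻¹
  (C) [kg·m⁻¹·s⁻¹] · [m²·s⁻²·K⁻¹] = kg·m·s⁻³·K⁻¹
  (D) J·s⁻¹·m⁻¹·K⁻¹ = N·m·s⁻¹·m⁻¹·K⁻¹ = kg·m·s⁻³·K⁻¹
All reduce to kg·m·s⁻³·K⁻¹ except (A), which is kg·s⁻³·K⁻¹.

(A)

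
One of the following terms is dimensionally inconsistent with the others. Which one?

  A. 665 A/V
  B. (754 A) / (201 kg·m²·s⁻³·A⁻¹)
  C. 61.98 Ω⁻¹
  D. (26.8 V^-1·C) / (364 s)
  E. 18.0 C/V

Work out the base dimensions of each:
  A. A·V⁻¹ = A·(J·C⁻¹)⁻¹ = kg⁻¹·m⁻²·s³·A²
  B. [A] / [kg·m²·s⁻³·A⁻¹] = kg⁻¹·m⁻²·s³·A²
  C. Ω⁻¹ = (V·A⁻¹)⁻¹ = kg⁻¹·m⁻²·s³·A²
  D. [kg⁻¹·m⁻²·s⁴·A²] / [s] = kg⁻¹·m⁻²·s³·A²
  E. C·V⁻¹ = s·A·(J·C⁻¹)⁻¹ = kg⁻¹·m⁻²·s⁴·A²
All reduce to kg⁻¹·m⁻²·s³·A² except E., which is kg⁻¹·m⁻²·s⁴·A².

E.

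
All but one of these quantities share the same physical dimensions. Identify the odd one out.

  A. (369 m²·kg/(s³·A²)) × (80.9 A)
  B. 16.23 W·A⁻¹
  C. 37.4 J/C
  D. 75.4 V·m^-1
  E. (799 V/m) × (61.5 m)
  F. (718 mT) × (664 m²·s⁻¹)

D.

In SI base units:
  A. [kg·m²·s⁻³·A⁻²] · [A] = kg·m²·s⁻³·A⁻¹
  B. W·A⁻¹ = J·s⁻¹·A⁻¹ = kg·m²·s⁻³·A⁻¹
  C. J·C⁻¹ = N·m·(s·A)⁻¹ = kg·m²·s⁻³·A⁻¹
  D. V·m⁻¹ = J·C⁻¹·m⁻¹ = kg·m·s⁻³·A⁻¹
  E. [kg·m·s⁻³·A⁻¹] · [m] = kg·m²·s⁻³·A⁻¹
  F. [kg·s⁻²·A⁻¹] · [m²·s⁻¹] = kg·m²·s⁻³·A⁻¹
All reduce to kg·m²·s⁻³·A⁻¹ except D., which is kg·m·s⁻³·A⁻¹.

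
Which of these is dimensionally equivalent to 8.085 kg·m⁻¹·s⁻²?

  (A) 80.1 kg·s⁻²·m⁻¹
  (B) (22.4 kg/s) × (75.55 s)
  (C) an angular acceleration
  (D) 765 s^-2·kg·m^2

(A)

Reference: kg·m⁻¹·s⁻².
Each option:
  (A) kg·m⁻¹·s⁻²  ← same
  (B) [kg·s⁻¹] · [s] = kg
  (C) [angular acceleration] = s⁻²
  (D) kg·m²·s⁻²
Only (A) matches kg·m⁻¹·s⁻².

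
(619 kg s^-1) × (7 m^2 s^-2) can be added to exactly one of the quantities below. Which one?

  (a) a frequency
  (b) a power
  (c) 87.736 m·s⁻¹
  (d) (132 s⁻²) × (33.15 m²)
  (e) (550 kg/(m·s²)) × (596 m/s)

Reference: [kg·s⁻¹] · [m²·s⁻²] = kg·m²·s⁻³.
Each option:
  (a) [frequency] = s⁻¹
  (b) [power] = kg·m²·s⁻³  ← same
  (c) m·s⁻¹
  (d) [s⁻²] · [m²] = m²·s⁻²
  (e) [kg·m⁻¹·s⁻²] · [m·s⁻¹] = kg·s⁻³
Only (b) matches kg·m²·s⁻³.

(b)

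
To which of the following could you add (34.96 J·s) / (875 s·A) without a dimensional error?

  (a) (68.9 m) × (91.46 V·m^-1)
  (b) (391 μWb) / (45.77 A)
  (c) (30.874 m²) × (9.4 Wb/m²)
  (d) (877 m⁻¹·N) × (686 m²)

Reference: [kg·m²·s⁻¹] / [s·A] = kg·m²·s⁻²·A⁻¹.
Each option:
  (a) [m] · [kg·m·s⁻³·A⁻¹] = kg·m²·s⁻³·A⁻¹
  (b) [kg·m²·s⁻²·A⁻¹] / [A] = kg·m²·s⁻²·A⁻²
  (c) [m²] · [kg·s⁻²·A⁻¹] = kg·m²·s⁻²·A⁻¹  ← same
  (d) [kg·s⁻²] · [m²] = kg·m²·s⁻²
Only (c) matches kg·m²·s⁻²·A⁻¹.

(c)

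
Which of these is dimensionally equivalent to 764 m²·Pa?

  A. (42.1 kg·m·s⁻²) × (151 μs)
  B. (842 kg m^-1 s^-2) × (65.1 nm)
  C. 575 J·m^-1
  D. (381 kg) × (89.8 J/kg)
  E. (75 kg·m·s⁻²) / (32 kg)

C.

Reference: Pa·m² = N·m⁻²·m² = kg·m·s⁻².
Each option:
  A. [kg·m·s⁻²] · [s] = kg·m·s⁻¹
  B. [kg·m⁻¹·s⁻²] · [m] = kg·s⁻²
  C. J·m⁻¹ = N·m·m⁻¹ = kg·m·s⁻²  ← same
  D. [kg] · [m²·s⁻²] = kg·m²·s⁻²
  E. [kg·m·s⁻²] / [kg] = m·s⁻²
Only C. matches kg·m·s⁻².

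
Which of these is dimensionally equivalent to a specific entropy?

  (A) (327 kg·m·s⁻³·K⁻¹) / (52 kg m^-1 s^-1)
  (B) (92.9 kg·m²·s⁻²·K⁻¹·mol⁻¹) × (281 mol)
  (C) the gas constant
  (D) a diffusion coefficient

(A)

Reference: [specific entropy] = m²·s⁻²·K⁻¹.
Each option:
  (A) [kg·m·s⁻³·K⁻¹] / [kg·m⁻¹·s⁻¹] = m²·s⁻²·K⁻¹  ← same
  (B) [kg·m²·s⁻²·K⁻¹·mol⁻¹] · [mol] = kg·m²·s⁻²·K⁻¹
  (C) [gas constant] = kg·m²·s⁻²·K⁻¹·mol⁻¹
  (D) [diffusion coefficient] = m²·s⁻¹
Only (A) matches m²·s⁻²·K⁻¹.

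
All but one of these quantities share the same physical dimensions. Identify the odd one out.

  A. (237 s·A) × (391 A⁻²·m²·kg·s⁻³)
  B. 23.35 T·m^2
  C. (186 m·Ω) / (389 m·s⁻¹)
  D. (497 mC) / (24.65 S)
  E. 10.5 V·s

In SI base units:
  A. [s·A] · [kg·m²·s⁻³·A⁻²] = kg·m²·s⁻²·A⁻¹
  B. T·m² = Wb·m⁻²·m² = kg·m²·s⁻²·A⁻¹
  C. [kg·m³·s⁻³·A⁻²] / [m·s⁻¹] = kg·m²·s⁻²·A⁻²
  D. [s·A] / [kg⁻¹·m⁻²·s³·A²] = kg·m²·s⁻²·A⁻¹
  E. V·s = J·C⁻¹·s = kg·m²·s⁻²·A⁻¹
All reduce to kg·m²·s⁻²·A⁻¹ except C., which is kg·m²·s⁻²·A⁻².

C.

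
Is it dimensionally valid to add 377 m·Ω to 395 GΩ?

No

Dimensions:
  377 m·Ω:  Ω·m = V·A⁻¹·m = kg·m³·s⁻³·A⁻²
  395 GΩ:  Ω = V·A⁻¹ = kg·m²·s⁻³·A⁻²
kg·m³·s⁻³·A⁻² ≠ kg·m²·s⁻³·A⁻², so they cannot be added.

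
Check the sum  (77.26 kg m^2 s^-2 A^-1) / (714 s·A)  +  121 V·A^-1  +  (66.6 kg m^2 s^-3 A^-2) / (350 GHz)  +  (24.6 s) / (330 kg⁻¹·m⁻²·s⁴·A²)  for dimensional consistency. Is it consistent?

In SI base units:
  (77.26 kg m^2 s^-2 A^-1) / (714 s·A):  [kg·m²·s⁻²·A⁻¹] / [s·A] = kg·m²·s⁻³·A⁻²
  121 V·A^-1:  V·A⁻¹ = J·C⁻¹·A⁻¹ = kg·m²·s⁻³·A⁻²
  (66.6 kg m^2 s^-3 A^-2) / (350 GHz):  [kg·m²·s⁻³·A⁻²] / [s⁻¹] = kg·m²·s⁻²·A⁻²
  (24.6 s) / (330 kg⁻¹·m⁻²·s⁴·A²):  [s] / [kg⁻¹·m⁻²·s⁴·A²] = kg·m²·s⁻³·A⁻²
The terms do not share a single dimension (kg·m²·s⁻²·A⁻² vs kg·m²·s⁻³·A⁻²).

No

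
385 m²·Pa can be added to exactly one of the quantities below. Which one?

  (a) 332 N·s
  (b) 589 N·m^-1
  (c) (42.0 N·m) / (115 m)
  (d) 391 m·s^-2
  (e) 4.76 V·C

Reference: Pa·m² = N·m⁻²·m² = kg·m·s⁻².
Each option:
  (a) N·s = kg·m·s⁻²·s = kg·m·s⁻¹
  (b) N·m⁻¹ = kg·m·s⁻²·m⁻¹ = kg·s⁻²
  (c) [kg·m²·s⁻²] / [m] = kg·m·s⁻²  ← same
  (d) m·s⁻²
  (e) C·V = s·A·J·C⁻¹ = kg·m²·s⁻²
Only (c) matches kg·m·s⁻².

(c)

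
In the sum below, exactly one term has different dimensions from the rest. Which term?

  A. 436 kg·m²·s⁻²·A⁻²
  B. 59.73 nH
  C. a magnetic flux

C.

Work out the base dimensions of each:
  A. kg·m²·s⁻²·A⁻²
  B. H = V·s·A⁻¹ = kg·m²·s⁻²·A⁻²
  C. [magnetic flux] = kg·m²·s⁻²·A⁻¹
All reduce to kg·m²·s⁻²·A⁻² except C., which is kg·m²·s⁻²·A⁻¹.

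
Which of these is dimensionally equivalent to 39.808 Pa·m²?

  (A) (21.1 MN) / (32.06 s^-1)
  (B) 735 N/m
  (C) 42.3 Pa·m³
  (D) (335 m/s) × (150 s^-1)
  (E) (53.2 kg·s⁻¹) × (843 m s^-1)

(E)

Reference: Pa·m² = N·m⁻²·m² = kg·m·s⁻².
Each option:
  (A) [kg·m·s⁻²] / [s⁻¹] = kg·m·s⁻¹
  (B) N·m⁻¹ = kg·m·s⁻²·m⁻¹ = kg·s⁻²
  (C) Pa·m³ = N·m⁻²·m³ = kg·m²·s⁻²
  (D) [m·s⁻¹] · [s⁻¹] = m·s⁻²
  (E) [kg·s⁻¹] · [m·s⁻¹] = kg·m·s⁻²  ← same
Only (E) matches kg·m·s⁻².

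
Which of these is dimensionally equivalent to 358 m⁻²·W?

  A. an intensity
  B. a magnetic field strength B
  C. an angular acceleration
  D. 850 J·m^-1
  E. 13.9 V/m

A.

Reference: W·m⁻² = J·s⁻¹·m⁻² = kg·s⁻³.
Each option:
  A. [intensity] = kg·s⁻³  ← same
  B. [magnetic field strength B] = kg·s⁻²·A⁻¹
  C. [angular acceleration] = s⁻²
  D. J·m⁻¹ = N·m·m⁻¹ = kg·m·s⁻²
  E. V·m⁻¹ = J·C⁻¹·m⁻¹ = kg·m·s⁻³·A⁻¹
Only A. matches kg·s⁻³.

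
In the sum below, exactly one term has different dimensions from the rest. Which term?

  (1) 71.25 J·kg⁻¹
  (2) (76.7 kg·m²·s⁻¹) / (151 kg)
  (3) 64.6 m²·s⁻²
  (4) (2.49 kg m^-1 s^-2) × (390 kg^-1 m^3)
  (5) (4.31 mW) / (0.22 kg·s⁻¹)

(2)

In SI base units:
  (1) J·kg⁻¹ = N·m·kg⁻¹ = m²·s⁻²
  (2) [kg·m²·s⁻¹] / [kg] = m²·s⁻¹
  (3) m²·s⁻²
  (4) [kg·m⁻¹·s⁻²] · [kg⁻¹·m³] = m²·s⁻²
  (5) [kg·m²·s⁻³] / [kg·s⁻¹] = m²·s⁻²
All reduce to m²·s⁻² except (2), which is m²·s⁻¹.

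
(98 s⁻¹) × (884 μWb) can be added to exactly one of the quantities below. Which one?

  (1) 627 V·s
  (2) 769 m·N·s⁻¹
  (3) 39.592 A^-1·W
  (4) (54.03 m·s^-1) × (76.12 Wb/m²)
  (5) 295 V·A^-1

Reference: [s⁻¹] · [kg·m²·s⁻²·A⁻¹] = kg·m²·s⁻³·A⁻¹.
Each option:
  (1) V·s = J·C⁻¹·s = kg·m²·s⁻²·A⁻¹
  (2) N·m·s⁻¹ = kg·m·s⁻²·m·s⁻¹ = kg·m²·s⁻³
  (3) W·A⁻¹ = J·s⁻¹·A⁻¹ = kg·m²·s⁻³·A⁻¹  ← same
  (4) [m·s⁻¹] · [kg·s⁻²·A⁻¹] = kg·m·s⁻³·A⁻¹
  (5) V·A⁻¹ = J·C⁻¹·A⁻¹ = kg·m²·s⁻³·A⁻²
Only (3) matches kg·m²·s⁻³·A⁻¹.

(3)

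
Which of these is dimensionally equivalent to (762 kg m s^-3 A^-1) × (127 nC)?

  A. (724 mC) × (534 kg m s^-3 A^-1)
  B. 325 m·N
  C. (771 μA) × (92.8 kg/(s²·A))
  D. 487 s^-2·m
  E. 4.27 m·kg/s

A.

Reference: [kg·m·s⁻³·A⁻¹] · [s·A] = kg·m·s⁻².
Each option:
  A. [s·A] · [kg·m·s⁻³·A⁻¹] = kg·m·s⁻²  ← same
  B. N·m = kg·m·s⁻²·m = kg·m²·s⁻²
  C. [A] · [kg·s⁻²·A⁻¹] = kg·s⁻²
  D. m·s⁻²
  E. kg·m·s⁻¹
Only A. matches kg·m·s⁻².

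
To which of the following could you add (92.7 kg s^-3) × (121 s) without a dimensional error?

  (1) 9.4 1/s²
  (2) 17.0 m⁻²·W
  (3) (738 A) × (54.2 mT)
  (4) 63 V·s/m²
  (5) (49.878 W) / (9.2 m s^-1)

Reference: [kg·s⁻³] · [s] = kg·s⁻².
Each option:
  (1) s⁻²
  (2) W·m⁻² = J·s⁻¹·m⁻² = kg·s⁻³
  (3) [A] · [kg·s⁻²·A⁻¹] = kg·s⁻²  ← same
  (4) V·s·m⁻² = J·C⁻¹·s·m⁻² = kg·s⁻²·A⁻¹
  (5) [kg·m²·s⁻³] / [m·s⁻¹] = kg·m·s⁻²
Only (3) matches kg·s⁻².

(3)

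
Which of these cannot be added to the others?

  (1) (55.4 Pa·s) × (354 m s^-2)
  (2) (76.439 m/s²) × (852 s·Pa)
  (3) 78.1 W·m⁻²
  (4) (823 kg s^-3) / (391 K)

Dimensions:
  (1) [kg·m⁻¹·s⁻¹] · [m·s⁻²] = kg·s⁻³
  (2) [m·s⁻²] · [kg·m⁻¹·s⁻¹] = kg·s⁻³
  (3) W·m⁻² = J·s⁻¹·m⁻² = kg·s⁻³
  (4) [kg·s⁻³] / [K] = kg·s⁻³·K⁻¹
All reduce to kg·s⁻³ except (4), which is kg·s⁻³·K⁻¹.

(4)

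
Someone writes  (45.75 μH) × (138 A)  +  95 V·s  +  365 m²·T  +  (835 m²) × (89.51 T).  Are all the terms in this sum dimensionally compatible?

Yes

Reduce each to base SI dimensions:
  (45.75 μH) × (138 A):  [kg·m²·s⁻²·A⁻²] · [A] = kg·m²·s⁻²·A⁻¹
  95 V·s:  V·s = J·C⁻¹·s = kg·m²·s⁻²·A⁻¹
  365 m²·T:  T·m² = Wb·m⁻²·m² = kg·m²·s⁻²·A⁻¹
  (835 m²) × (89.51 T):  [m²] · [kg·s⁻²·A⁻¹] = kg·m²·s⁻²·A⁻¹
Every term reduces to kg·m²·s⁻²·A⁻¹.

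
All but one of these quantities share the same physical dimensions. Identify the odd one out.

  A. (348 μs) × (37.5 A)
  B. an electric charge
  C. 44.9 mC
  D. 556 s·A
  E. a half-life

E.

In SI base units:
  A. [s] · [A] = s·A
  B. [electric charge] = s·A
  C. C = s·A
  D. A·s = s·A
  E. [half-life] = s
All reduce to s·A except E., which is s.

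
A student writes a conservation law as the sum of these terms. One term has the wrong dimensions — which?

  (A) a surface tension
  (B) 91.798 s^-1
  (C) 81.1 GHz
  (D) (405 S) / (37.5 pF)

(A)

Expand each in SI base units:
  (A) [surface tension] = kg·s⁻²
  (B) s⁻¹
  (C) Hz = s⁻¹
  (D) [kg⁻¹·m⁻²·s³·A²] / [kg⁻¹·m⁻²·s⁴·A²] = s⁻¹
All reduce to s⁻¹ except (A), which is kg·s⁻².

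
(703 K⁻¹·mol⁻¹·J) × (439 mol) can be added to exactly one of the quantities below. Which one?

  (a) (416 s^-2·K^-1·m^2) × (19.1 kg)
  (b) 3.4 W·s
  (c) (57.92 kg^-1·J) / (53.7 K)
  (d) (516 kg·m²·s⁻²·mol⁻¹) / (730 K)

(a)

Reference: [kg·m²·s⁻²·K⁻¹·mol⁻¹] · [mol] = kg·m²·s⁻²·K⁻¹.
Each option:
  (a) [m²·s⁻²·K⁻¹] · [kg] = kg·m²·s⁻²·K⁻¹  ← same
  (b) W·s = J·s⁻¹·s = kg·m²·s⁻²
  (c) [m²·s⁻²] / [K] = m²·s⁻²·K⁻¹
  (d) [kg·m²·s⁻²·mol⁻¹] / [K] = kg·m²·s⁻²·K⁻¹·mol⁻¹
Only (a) matches kg·m²·s⁻²·K⁻¹.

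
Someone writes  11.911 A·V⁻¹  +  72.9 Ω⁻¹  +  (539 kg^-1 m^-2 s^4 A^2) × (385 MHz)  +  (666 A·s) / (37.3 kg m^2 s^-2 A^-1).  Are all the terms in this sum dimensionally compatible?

Yes

Work out the base dimensions of each:
  11.911 A·V⁻¹:  A·V⁻¹ = A·(J·C⁻¹)⁻¹ = kg⁻¹·m⁻²·s³·A²
  72.9 Ω⁻¹:  Ω⁻¹ = (V·A⁻¹)⁻¹ = kg⁻¹·m⁻²·s³·A²
  (539 kg^-1 m^-2 s^4 A^2) × (385 MHz):  [kg⁻¹·m⁻²·s⁴·A²] · [s⁻¹] = kg⁻¹·m⁻²·s³·A²
  (666 A·s) / (37.3 kg m^2 s^-2 A^-1):  [s·A] / [kg·m²·s⁻²·A⁻¹] = kg⁻¹·m⁻²·s³·A²
Every term reduces to kg⁻¹·m⁻²·s³·A².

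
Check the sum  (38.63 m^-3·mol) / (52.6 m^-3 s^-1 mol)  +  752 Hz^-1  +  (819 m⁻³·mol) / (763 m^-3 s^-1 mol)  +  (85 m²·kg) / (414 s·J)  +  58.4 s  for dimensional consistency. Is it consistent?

Yes

Expand each in SI base units:
  (38.63 m^-3·mol) / (52.6 m^-3 s^-1 mol):  [m⁻³·mol] / [m⁻³·s⁻¹·mol] = s
  752 Hz^-1:  Hz⁻¹ = (s⁻¹)⁻¹ = s
  (819 m⁻³·mol) / (763 m^-3 s^-1 mol):  [m⁻³·mol] / [m⁻³·s⁻¹·mol] = s
  (85 m²·kg) / (414 s·J):  [kg·m²] / [kg·m²·s⁻¹] = s
  58.4 s:  s
Every term reduces to s.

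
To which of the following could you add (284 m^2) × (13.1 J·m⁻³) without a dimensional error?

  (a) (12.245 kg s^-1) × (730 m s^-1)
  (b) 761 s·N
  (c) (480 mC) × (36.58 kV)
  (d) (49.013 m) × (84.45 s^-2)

(a)

Reference: [m²] · [kg·m⁻¹·s⁻²] = kg·m·s⁻².
Each option:
  (a) [kg·s⁻¹] · [m·s⁻¹] = kg·m·s⁻²  ← same
  (b) N·s = kg·m·s⁻²·s = kg·m·s⁻¹
  (c) [s·A] · [kg·m²·s⁻³·A⁻¹] = kg·m²·s⁻²
  (d) [m] · [s⁻²] = m·s⁻²
Only (a) matches kg·m·s⁻².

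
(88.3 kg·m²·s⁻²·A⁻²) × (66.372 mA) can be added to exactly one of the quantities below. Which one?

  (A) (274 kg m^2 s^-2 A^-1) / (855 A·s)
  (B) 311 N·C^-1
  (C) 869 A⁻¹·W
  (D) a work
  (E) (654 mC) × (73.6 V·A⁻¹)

Reference: [kg·m²·s⁻²·A⁻²] · [A] = kg·m²·s⁻²·A⁻¹.
Each option:
  (A) [kg·m²·s⁻²·A⁻¹] / [s·A] = kg·m²·s⁻³·A⁻²
  (B) N·C⁻¹ = kg·m·s⁻²·(s·A)⁻¹ = kg·m·s⁻³·A⁻¹
  (C) W·A⁻¹ = J·s⁻¹·A⁻¹ = kg·m²·s⁻³·A⁻¹
  (D) [work] = kg·m²·s⁻²
  (E) [s·A] · [kg·m²·s⁻³·A⁻²] = kg·m²·s⁻²·A⁻¹  ← same
Only (E) matches kg·m²·s⁻²·A⁻¹.

(E)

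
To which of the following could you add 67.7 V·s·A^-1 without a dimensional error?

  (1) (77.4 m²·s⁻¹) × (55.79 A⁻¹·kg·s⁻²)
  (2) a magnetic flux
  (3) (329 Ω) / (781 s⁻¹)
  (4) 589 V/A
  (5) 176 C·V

(3)

Reference: V·s·A⁻¹ = J·C⁻¹·s·A⁻¹ = kg·m²·s⁻²·A⁻².
Each option:
  (1) [m²·s⁻¹] · [kg·s⁻²·A⁻¹] = kg·m²·s⁻³·A⁻¹
  (2) [magnetic flux] = kg·m²·s⁻²·A⁻¹
  (3) [kg·m²·s⁻³·A⁻²] / [s⁻¹] = kg·m²·s⁻²·A⁻²  ← same
  (4) V·A⁻¹ = J·C⁻¹·A⁻¹ = kg·m²·s⁻³·A⁻²
  (5) C·V = s·A·J·C⁻¹ = kg·m²·s⁻²
Only (3) matches kg·m²·s⁻²·A⁻².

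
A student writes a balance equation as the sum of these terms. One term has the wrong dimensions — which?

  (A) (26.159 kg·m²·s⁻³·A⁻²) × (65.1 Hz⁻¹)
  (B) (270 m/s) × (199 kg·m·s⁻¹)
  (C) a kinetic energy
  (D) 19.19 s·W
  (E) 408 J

(A)

Dimensions:
  (A) [kg·m²·s⁻³·A⁻²] · [s] = kg·m²·s⁻²·A⁻²
  (B) [m·s⁻¹] · [kg·m·s⁻¹] = kg·m²·s⁻²
  (C) [kinetic energy] = kg·m²·s⁻²
  (D) W·s = J·s⁻¹·s = kg·m²·s⁻²
  (E) J = N·m = kg·m²·s⁻²
All reduce to kg·m²·s⁻² except (A), which is kg·m²·s⁻²·A⁻².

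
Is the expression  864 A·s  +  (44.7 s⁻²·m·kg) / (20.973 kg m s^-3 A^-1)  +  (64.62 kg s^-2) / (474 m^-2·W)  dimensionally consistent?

No

Expand each in SI base units:
  864 A·s:  A·s = s·A
  (44.7 s⁻²·m·kg) / (20.973 kg m s^-3 A^-1):  [kg·m·s⁻²] / [kg·m·s⁻³·A⁻¹] = s·A
  (64.62 kg s^-2) / (474 m^-2·W):  [kg·s⁻²] / [kg·s⁻³] = s
The terms do not share a single dimension (s vs s·A).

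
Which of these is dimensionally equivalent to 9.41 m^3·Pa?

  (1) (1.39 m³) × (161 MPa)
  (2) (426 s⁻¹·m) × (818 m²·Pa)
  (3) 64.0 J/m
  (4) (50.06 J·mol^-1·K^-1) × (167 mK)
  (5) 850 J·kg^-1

Reference: Pa·m³ = N·m⁻²·m³ = kg·m²·s⁻².
Each option:
  (1) [m³] · [kg·m⁻¹·s⁻²] = kg·m²·s⁻²  ← same
  (2) [m·s⁻¹] · [kg·m·s⁻²] = kg·m²·s⁻³
  (3) J·m⁻¹ = N·m·m⁻¹ = kg·m·s⁻²
  (4) [kg·m²·s⁻²·K⁻¹·mol⁻¹] · [K] = kg·m²·s⁻²·mol⁻¹
  (5) J·kg⁻¹ = N·m·kg⁻¹ = m²·s⁻²
Only (1) matches kg·m²·s⁻².

(1)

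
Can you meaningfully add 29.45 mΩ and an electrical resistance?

In SI base units:
  29.45 mΩ:  Ω = V·A⁻¹ = kg·m²·s⁻³·A⁻²
  an electrical resistance:  [electrical resistance] = kg·m²·s⁻³·A⁻²
Both are kg·m²·s⁻³·A⁻², so they have the same dimensions and can be added.

Yes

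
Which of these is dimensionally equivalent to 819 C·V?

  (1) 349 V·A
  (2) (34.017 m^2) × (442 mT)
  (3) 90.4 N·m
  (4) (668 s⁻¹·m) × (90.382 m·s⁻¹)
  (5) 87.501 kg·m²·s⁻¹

Reference: C·V = s·A·J·C⁻¹ = kg·m²·s⁻².
Each option:
  (1) V·A = J·C⁻¹·A = kg·m²·s⁻³
  (2) [m²] · [kg·s⁻²·A⁻¹] = kg·m²·s⁻²·A⁻¹
  (3) N·m = kg·m·s⁻²·m = kg·m²·s⁻²  ← same
  (4) [m·s⁻¹] · [m·s⁻¹] = m²·s⁻²
  (5) kg·m²·s⁻¹
Only (3) matches kg·m²·s⁻².

(3)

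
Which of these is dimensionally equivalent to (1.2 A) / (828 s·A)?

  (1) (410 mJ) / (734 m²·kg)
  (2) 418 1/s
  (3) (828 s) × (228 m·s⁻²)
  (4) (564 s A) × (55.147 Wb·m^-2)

(2)

Reference: [A] / [s·A] = s⁻¹.
Each option:
  (1) [kg·m²·s⁻²] / [kg·m²] = s⁻²
  (2) s⁻¹  ← same
  (3) [s] · [m·s⁻²] = m·s⁻¹
  (4) [s·A] · [kg·s⁻²·A⁻¹] = kg·s⁻¹
Only (2) matches s⁻¹.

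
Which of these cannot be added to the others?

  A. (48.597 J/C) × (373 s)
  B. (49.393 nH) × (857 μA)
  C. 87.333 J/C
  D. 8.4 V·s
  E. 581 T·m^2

Reduce each to base SI dimensions:
  A. [kg·m²·s⁻³·A⁻¹] · [s] = kg·m²·s⁻²·A⁻¹
  B. [kg·m²·s⁻²·A⁻²] · [A] = kg·m²·s⁻²·A⁻¹
  C. J·C⁻¹ = N·m·(s·A)⁻¹ = kg·m²·s⁻³·A⁻¹
  D. V·s = J·C⁻¹·s = kg·m²·s⁻²·A⁻¹
  E. T·m² = Wb·m⁻²·m² = kg·m²·s⁻²·A⁻¹
All reduce to kg·m²·s⁻²·A⁻¹ except C., which is kg·m²·s⁻³·A⁻¹.

C.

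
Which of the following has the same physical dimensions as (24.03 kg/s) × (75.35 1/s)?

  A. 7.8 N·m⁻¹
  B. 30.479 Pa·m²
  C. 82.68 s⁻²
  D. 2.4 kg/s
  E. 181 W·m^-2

Reference: [kg·s⁻¹] · [s⁻¹] = kg·s⁻².
Each option:
  A. N·m⁻¹ = kg·m·s⁻²·m⁻¹ = kg·s⁻²  ← same
  B. Pa·m² = N·m⁻²·m² = kg·m·s⁻²
  C. s⁻²
  D. kg·s⁻¹
  E. W·m⁻² = J·s⁻¹·m⁻² = kg·s⁻³
Only A. matches kg·s⁻².

A.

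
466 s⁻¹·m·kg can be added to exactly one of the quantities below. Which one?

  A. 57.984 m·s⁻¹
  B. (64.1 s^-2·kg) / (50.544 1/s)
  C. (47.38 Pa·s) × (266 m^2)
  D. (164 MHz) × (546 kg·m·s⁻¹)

C.

Reference: kg·m·s⁻¹.
Each option:
  A. m·s⁻¹
  B. [kg·s⁻²] / [s⁻¹] = kg·s⁻¹
  C. [kg·m⁻¹·s⁻¹] · [m²] = kg·m·s⁻¹  ← same
  D. [s⁻¹] · [kg·m·s⁻¹] = kg·m·s⁻²
Only C. matches kg·m·s⁻¹.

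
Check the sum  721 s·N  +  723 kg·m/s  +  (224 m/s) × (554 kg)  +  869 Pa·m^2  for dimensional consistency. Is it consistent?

Work out the base dimensions of each:
  721 s·N:  N·s = kg·m·s⁻²·s = kg·m·s⁻¹
  723 kg·m/s:  kg·m·s⁻¹
  (224 m/s) × (554 kg):  [m·s⁻¹] · [kg] = kg·m·s⁻¹
  869 Pa·m^2:  Pa·m² = N·m⁻²·m² = kg·m·s⁻²
The terms do not share a single dimension (kg·m·s⁻² vs kg·m·s⁻¹).

No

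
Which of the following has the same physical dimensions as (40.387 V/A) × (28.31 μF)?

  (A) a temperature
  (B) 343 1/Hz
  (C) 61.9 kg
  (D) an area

(B)

Reference: [kg·m²·s⁻³·A⁻²] · [kg⁻¹·m⁻²·s⁴·A²] = s.
Each option:
  (A) [temperature] = K
  (B) Hz⁻¹ = (s⁻¹)⁻¹ = s  ← same
  (C) kg
  (D) [area] = m²
Only (B) matches s.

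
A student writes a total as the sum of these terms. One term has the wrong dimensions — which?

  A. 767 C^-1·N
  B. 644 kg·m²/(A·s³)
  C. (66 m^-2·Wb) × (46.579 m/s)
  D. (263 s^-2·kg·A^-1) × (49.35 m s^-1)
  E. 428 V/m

B.

Dimensions:
  A. N·C⁻¹ = kg·m·s⁻²·(s·A)⁻¹ = kg·m·s⁻³·A⁻¹
  B. kg·m²·s⁻³·A⁻¹
  C. [kg·s⁻²·A⁻¹] · [m·s⁻¹] = kg·m·s⁻³·A⁻¹
  D. [kg·s⁻²·A⁻¹] · [m·s⁻¹] = kg·m·s⁻³·A⁻¹
  E. V·m⁻¹ = J·C⁻¹·m⁻¹ = kg·m·s⁻³·A⁻¹
All reduce to kg·m·s⁻³·A⁻¹ except B., which is kg·m²·s⁻³·A⁻¹.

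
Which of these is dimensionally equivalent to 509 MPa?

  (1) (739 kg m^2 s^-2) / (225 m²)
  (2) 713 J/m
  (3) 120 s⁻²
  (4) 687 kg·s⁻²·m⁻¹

(4)

Reference: Pa = N·m⁻² = kg·m⁻¹·s⁻².
Each option:
  (1) [kg·m²·s⁻²] / [m²] = kg·s⁻²
  (2) J·m⁻¹ = N·m·m⁻¹ = kg·m·s⁻²
  (3) s⁻²
  (4) kg·m⁻¹·s⁻²  ← same
Only (4) matches kg·m⁻¹·s⁻².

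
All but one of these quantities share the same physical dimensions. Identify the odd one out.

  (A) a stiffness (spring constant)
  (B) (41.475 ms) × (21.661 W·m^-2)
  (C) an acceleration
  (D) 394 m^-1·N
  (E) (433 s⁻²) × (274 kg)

Work out the base dimensions of each:
  (A) [stiffness (spring constant)] = kg·s⁻²
  (B) [s] · [kg·s⁻³] = kg·s⁻²
  (C) [acceleration] = m·s⁻²
  (D) N·m⁻¹ = kg·m·s⁻²·m⁻¹ = kg·s⁻²
  (E) [s⁻²] · [kg] = kg·s⁻²
All reduce to kg·s⁻² except (C), which is m·s⁻².

(C)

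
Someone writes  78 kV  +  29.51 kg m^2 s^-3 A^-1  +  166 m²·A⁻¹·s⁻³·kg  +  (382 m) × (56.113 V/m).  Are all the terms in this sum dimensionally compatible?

Yes

Dimensions:
  78 kV:  V = J·C⁻¹ = kg·m²·s⁻³·A⁻¹
  29.51 kg m^2 s^-3 A^-1:  kg·m²·s⁻³·A⁻¹
  166 m²·A⁻¹·s⁻³·kg:  kg·m²·s⁻³·A⁻¹
  (382 m) × (56.113 V/m):  [m] · [kg·m·s⁻³·A⁻¹] = kg·m²·s⁻³·A⁻¹
Every term reduces to kg·m²·s⁻³·A⁻¹.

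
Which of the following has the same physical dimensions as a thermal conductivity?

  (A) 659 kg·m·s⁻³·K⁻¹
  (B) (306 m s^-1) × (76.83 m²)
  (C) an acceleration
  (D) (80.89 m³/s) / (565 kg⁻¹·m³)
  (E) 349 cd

(A)

Reference: [thermal conductivity] = kg·m·s⁻³·K⁻¹.
Each option:
  (A) kg·m·s⁻³·K⁻¹  ← same
  (B) [m·s⁻¹] · [m²] = m³·s⁻¹
  (C) [acceleration] = m·s⁻²
  (D) [m³·s⁻¹] / [kg⁻¹·m³] = kg·s⁻¹
  (E) cd
Only (A) matches kg·m·s⁻³·K⁻¹.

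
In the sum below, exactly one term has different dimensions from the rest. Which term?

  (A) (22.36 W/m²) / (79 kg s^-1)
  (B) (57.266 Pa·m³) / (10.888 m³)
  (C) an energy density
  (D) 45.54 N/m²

(A)

In SI base units:
  (A) [kg·s⁻³] / [kg·s⁻¹] = s⁻²
  (B) [kg·m²·s⁻²] / [m³] = kg·m⁻¹·s⁻²
  (C) [energy density] = kg·m⁻¹·s⁻²
  (D) N·m⁻² = kg·m·s⁻²·m⁻² = kg·m⁻¹·s⁻²
All reduce to kg·m⁻¹·s⁻² except (A), which is s⁻².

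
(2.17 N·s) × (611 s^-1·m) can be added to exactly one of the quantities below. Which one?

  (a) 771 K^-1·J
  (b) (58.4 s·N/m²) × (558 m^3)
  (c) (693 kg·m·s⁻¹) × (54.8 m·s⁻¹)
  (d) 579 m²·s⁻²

(c)

Reference: [kg·m·s⁻¹] · [m·s⁻¹] = kg·m²·s⁻².
Each option:
  (a) J·K⁻¹ = N·m·K⁻¹ = kg·m²·s⁻²·K⁻¹
  (b) [kg·m⁻¹·s⁻¹] · [m³] = kg·m²·s⁻¹
  (c) [kg·m·s⁻¹] · [m·s⁻¹] = kg·m²·s⁻²  ← same
  (d) m²·s⁻²
Only (c) matches kg·m²·s⁻².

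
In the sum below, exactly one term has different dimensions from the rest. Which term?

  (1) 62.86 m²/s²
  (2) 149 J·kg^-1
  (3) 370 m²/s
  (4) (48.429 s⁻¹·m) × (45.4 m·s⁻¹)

(3)

In SI base units:
  (1) m²·s⁻²
  (2) J·kg⁻¹ = N·m·kg⁻¹ = m²·s⁻²
  (3) m²·s⁻¹
  (4) [m·s⁻¹] · [m·s⁻¹] = m²·s⁻²
All reduce to m²·s⁻² except (3), which is m²·s⁻¹.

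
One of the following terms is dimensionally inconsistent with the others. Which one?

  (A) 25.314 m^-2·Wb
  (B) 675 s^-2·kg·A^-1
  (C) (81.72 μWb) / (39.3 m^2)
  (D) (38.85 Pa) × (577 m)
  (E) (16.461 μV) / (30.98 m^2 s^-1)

(D)

Reduce each to base SI dimensions:
  (A) Wb·m⁻² = V·s·m⁻² = kg·s⁻²·A⁻¹
  (B) kg·s⁻²·A⁻¹
  (C) [kg·m²·s⁻²·A⁻¹] / [m²] = kg·s⁻²·A⁻¹
  (D) [kg·m⁻¹·s⁻²] · [m] = kg·s⁻²
  (E) [kg·m²·s⁻³·A⁻¹] / [m²·s⁻¹] = kg·s⁻²·A⁻¹
All reduce to kg·s⁻²·A⁻¹ except (D), which is kg·s⁻².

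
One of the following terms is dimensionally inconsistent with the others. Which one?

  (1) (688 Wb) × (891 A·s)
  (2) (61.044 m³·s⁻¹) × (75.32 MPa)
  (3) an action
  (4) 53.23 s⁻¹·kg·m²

(2)

In SI base units:
  (1) [kg·m²·s⁻²·A⁻¹] · [s·A] = kg·m²·s⁻¹
  (2) [m³·s⁻¹] · [kg·m⁻¹·s⁻²] = kg·m²·s⁻³
  (3) [action] = kg·m²·s⁻¹
  (4) kg·m²·s⁻¹
All reduce to kg·m²·s⁻¹ except (2), which is kg·m²·s⁻³.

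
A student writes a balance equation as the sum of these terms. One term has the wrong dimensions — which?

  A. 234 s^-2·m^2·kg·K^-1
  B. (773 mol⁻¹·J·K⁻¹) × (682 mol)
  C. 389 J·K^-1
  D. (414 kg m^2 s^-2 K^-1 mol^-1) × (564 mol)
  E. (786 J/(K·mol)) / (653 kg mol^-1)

In SI base units:
  A. kg·m²·s⁻²·K⁻¹
  B. [kg·m²·s⁻²·K⁻¹·mol⁻¹] · [mol] = kg·m²·s⁻²·K⁻¹
  C. J·K⁻¹ = N·m·K⁻¹ = kg·m²·s⁻²·K⁻¹
  D. [kg·m²·s⁻²·K⁻¹·mol⁻¹] · [mol] = kg·m²·s⁻²·K⁻¹
  E. [kg·m²·s⁻²·K⁻¹·mol⁻¹] / [kg·mol⁻¹] = m²·s⁻²·K⁻¹
All reduce to kg·m²·s⁻²·K⁻¹ except E., which is m²·s⁻²·K⁻¹.

E.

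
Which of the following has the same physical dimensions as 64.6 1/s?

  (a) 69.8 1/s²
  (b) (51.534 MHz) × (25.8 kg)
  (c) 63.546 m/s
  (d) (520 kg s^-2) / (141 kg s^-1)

Reference: s⁻¹.
Each option:
  (a) s⁻²
  (b) [s⁻¹] · [kg] = kg·s⁻¹
  (c) m·s⁻¹
  (d) [kg·s⁻²] / [kg·s⁻¹] = s⁻¹  ← same
Only (d) matches s⁻¹.

(d)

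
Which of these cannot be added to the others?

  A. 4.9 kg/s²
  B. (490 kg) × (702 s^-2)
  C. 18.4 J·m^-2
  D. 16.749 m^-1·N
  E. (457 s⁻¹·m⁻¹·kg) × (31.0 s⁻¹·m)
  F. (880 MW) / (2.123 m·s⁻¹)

F.

Reduce each to base SI dimensions:
  A. kg·s⁻²
  B. [kg] · [s⁻²] = kg·s⁻²
  C. J·m⁻² = N·m·m⁻² = kg·s⁻²
  D. N·m⁻¹ = kg·m·s⁻²·m⁻¹ = kg·s⁻²
  E. [kg·m⁻¹·s⁻¹] · [m·s⁻¹] = kg·s⁻²
  F. [kg·m²·s⁻³] / [m·s⁻¹] = kg·m·s⁻²
All reduce to kg·s⁻² except F., which is kg·m·s⁻².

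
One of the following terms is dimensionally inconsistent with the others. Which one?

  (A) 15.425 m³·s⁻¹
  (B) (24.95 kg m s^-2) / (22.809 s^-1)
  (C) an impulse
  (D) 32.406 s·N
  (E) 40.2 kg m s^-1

Work out the base dimensions of each:
  (A) m³·s⁻¹
  (B) [kg·m·s⁻²] / [s⁻¹] = kg·m·s⁻¹
  (C) [impulse] = kg·m·s⁻¹
  (D) N·s = kg·m·s⁻²·s = kg·m·s⁻¹
  (E) kg·m·s⁻¹
All reduce to kg·m·s⁻¹ except (A), which is m³·s⁻¹.

(A)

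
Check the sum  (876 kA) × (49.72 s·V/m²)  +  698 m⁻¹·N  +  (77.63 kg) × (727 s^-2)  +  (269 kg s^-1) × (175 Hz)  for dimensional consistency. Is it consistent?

Dimensions:
  (876 kA) × (49.72 s·V/m²):  [A] · [kg·s⁻²·A⁻¹] = kg·s⁻²
  698 m⁻¹·N:  N·m⁻¹ = kg·m·s⁻²·m⁻¹ = kg·s⁻²
  (77.63 kg) × (727 s^-2):  [kg] · [s⁻²] = kg·s⁻²
  (269 kg s^-1) × (175 Hz):  [kg·s⁻¹] · [s⁻¹] = kg·s⁻²
Every term reduces to kg·s⁻².

Yes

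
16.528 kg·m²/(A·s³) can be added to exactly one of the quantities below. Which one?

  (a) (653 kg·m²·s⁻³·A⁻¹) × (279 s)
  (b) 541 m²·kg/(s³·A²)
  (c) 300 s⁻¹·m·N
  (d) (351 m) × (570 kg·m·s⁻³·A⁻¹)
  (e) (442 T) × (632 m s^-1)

(d)

Reference: kg·m²·s⁻³·A⁻¹.
Each option:
  (a) [kg·m²·s⁻³·A⁻¹] · [s] = kg·m²·s⁻²·A⁻¹
  (b) kg·m²·s⁻³·A⁻²
  (c) N·m·s⁻¹ = kg·m·s⁻²·m·s⁻¹ = kg·m²·s⁻³
  (d) [m] · [kg·m·s⁻³·A⁻¹] = kg·m²·s⁻³·A⁻¹  ← same
  (e) [kg·s⁻²·A⁻¹] · [m·s⁻¹] = kg·m·s⁻³·A⁻¹
Only (d) matches kg·m²·s⁻³·A⁻¹.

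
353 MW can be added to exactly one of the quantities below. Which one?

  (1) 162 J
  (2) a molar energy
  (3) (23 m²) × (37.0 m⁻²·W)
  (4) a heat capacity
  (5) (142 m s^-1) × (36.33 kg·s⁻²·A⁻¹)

(3)

Reference: W = J·s⁻¹ = kg·m²·s⁻³.
Each option:
  (1) J = N·m = kg·m²·s⁻²
  (2) [molar energy] = kg·m²·s⁻²·mol⁻¹
  (3) [m²] · [kg·s⁻³] = kg·m²·s⁻³  ← same
  (4) [heat capacity] = kg·m²·s⁻²·K⁻¹
  (5) [m·s⁻¹] · [kg·s⁻²·A⁻¹] = kg·m·s⁻³·A⁻¹
Only (3) matches kg·m²·s⁻³.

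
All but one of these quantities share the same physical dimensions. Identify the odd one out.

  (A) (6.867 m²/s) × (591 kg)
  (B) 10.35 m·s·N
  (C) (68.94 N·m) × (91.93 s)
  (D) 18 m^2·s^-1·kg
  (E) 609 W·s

(E)

Dimensions:
  (A) [m²·s⁻¹] · [kg] = kg·m²·s⁻¹
  (B) N·m·s = kg·m·s⁻²·m·s = kg·m²·s⁻¹
  (C) [kg·m²·s⁻²] · [s] = kg·m²·s⁻¹
  (D) kg·m²·s⁻¹
  (E) W·s = J·s⁻¹·s = kg·m²·s⁻²
All reduce to kg·m²·s⁻¹ except (E), which is kg·m²·s⁻².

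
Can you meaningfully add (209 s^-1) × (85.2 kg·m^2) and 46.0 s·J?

Yes

Expand each in SI base units:
  (209 s^-1) × (85.2 kg·m^2):  [s⁻¹] · [kg·m²] = kg·m²·s⁻¹
  46.0 s·J:  J·s = N·m·s = kg·m²·s⁻¹
Both are kg·m²·s⁻¹, so they have the same dimensions and can be added.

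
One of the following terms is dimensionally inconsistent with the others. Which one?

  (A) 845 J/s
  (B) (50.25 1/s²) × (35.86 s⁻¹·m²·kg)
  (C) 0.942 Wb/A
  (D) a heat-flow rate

Reduce each to base SI dimensions:
  (A) J·s⁻¹ = N·m·s⁻¹ = kg·m²·s⁻³
  (B) [s⁻²] · [kg·m²·s⁻¹] = kg·m²·s⁻³
  (C) Wb·A⁻¹ = V·s·A⁻¹ = kg·m²·s⁻²·A⁻²
  (D) [heat-flow rate] = kg·m²·s⁻³
All reduce to kg·m²·s⁻³ except (C), which is kg·m²·s⁻²·A⁻².

(C)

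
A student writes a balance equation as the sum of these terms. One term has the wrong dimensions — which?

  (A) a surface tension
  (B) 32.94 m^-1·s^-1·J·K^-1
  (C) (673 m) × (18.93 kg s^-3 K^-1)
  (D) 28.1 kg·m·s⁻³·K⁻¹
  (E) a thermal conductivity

Dimensions:
  (A) [surface tension] = kg·s⁻²
  (B) J·s⁻¹·m⁻¹·K⁻¹ = N·m·s⁻¹·m⁻¹·K⁻¹ = kg·m·s⁻³·K⁻¹
  (C) [m] · [kg·s⁻³·K⁻¹] = kg·m·s⁻³·K⁻¹
  (D) kg·m·s⁻³·K⁻¹
  (E) [thermal conductivity] = kg·m·s⁻³·K⁻¹
All reduce to kg·m·s⁻³·K⁻¹ except (A), which is kg·s⁻².

(A)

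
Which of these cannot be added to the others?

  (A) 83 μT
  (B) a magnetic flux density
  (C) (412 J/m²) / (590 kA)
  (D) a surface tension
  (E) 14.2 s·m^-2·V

Expand each in SI base units:
  (A) T = Wb·m⁻² = kg·s⁻²·A⁻¹
  (B) [magnetic flux density] = kg·s⁻²·A⁻¹
  (C) [kg·s⁻²] / [A] = kg·s⁻²·A⁻¹
  (D) [surface tension] = kg·s⁻²
  (E) V·s·m⁻² = J·C⁻¹·s·m⁻² = kg·s⁻²·A⁻¹
All reduce to kg·s⁻²·A⁻¹ except (D), which is kg·s⁻².

(D)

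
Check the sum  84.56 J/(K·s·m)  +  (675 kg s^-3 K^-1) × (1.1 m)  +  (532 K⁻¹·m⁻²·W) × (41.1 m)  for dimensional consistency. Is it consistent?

Yes

Reduce each to base SI dimensions:
  84.56 J/(K·s·m):  J·s⁻¹·m⁻¹·K⁻¹ = N·m·s⁻¹·m⁻¹·K⁻¹ = kg·m·s⁻³·K⁻¹
  (675 kg s^-3 K^-1) × (1.1 m):  [kg·s⁻³·K⁻¹] · [m] = kg·m·s⁻³·K⁻¹
  (532 K⁻¹·m⁻²·W) × (41.1 m):  [kg·s⁻³·K⁻¹] · [m] = kg·m·s⁻³·K⁻¹
Every term reduces to kg·m·s⁻³·K⁻¹.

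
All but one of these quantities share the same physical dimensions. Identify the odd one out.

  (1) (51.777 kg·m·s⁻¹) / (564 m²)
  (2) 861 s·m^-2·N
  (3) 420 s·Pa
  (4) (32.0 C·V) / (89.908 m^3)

(4)

Work out the base dimensions of each:
  (1) [kg·m·s⁻¹] / [m²] = kg·m⁻¹·s⁻¹
  (2) N·s·m⁻² = kg·m·s⁻²·s·m⁻² = kg·m⁻¹·s⁻¹
  (3) Pa·s = N·m⁻²·s = kg·m⁻¹·s⁻¹
  (4) [kg·m²·s⁻²] / [m³] = kg·m⁻¹·s⁻²
All reduce to kg·m⁻¹·s⁻¹ except (4), which is kg·m⁻¹·s⁻².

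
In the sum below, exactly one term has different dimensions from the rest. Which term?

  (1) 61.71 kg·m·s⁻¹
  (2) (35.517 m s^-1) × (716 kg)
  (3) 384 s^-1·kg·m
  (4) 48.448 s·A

Work out the base dimensions of each:
  (1) kg·m·s⁻¹
  (2) [m·s⁻¹] · [kg] = kg·m·s⁻¹
  (3) kg·m·s⁻¹
  (4) A·s = s·A
All reduce to kg·m·s⁻¹ except (4), which is s·A.

(4)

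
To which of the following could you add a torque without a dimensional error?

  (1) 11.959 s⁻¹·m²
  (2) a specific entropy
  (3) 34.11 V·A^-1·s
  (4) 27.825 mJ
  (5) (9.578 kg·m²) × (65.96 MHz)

Reference: [torque] = kg·m²·s⁻².
Each option:
  (1) m²·s⁻¹
  (2) [specific entropy] = m²·s⁻²·K⁻¹
  (3) V·s·A⁻¹ = J·C⁻¹·s·A⁻¹ = kg·m²·s⁻²·A⁻²
  (4) J = N·m = kg·m²·s⁻²  ← same
  (5) [kg·m²] · [s⁻¹] = kg·m²·s⁻¹
Only (4) matches kg·m²·s⁻².

(4)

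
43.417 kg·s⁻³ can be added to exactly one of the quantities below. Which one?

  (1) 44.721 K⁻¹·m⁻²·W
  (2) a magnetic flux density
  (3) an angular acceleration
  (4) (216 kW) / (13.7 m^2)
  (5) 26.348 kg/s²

Reference: kg·s⁻³.
Each option:
  (1) W·m⁻²·K⁻¹ = J·s⁻¹·m⁻²·K⁻¹ = kg·s⁻³·K⁻¹
  (2) [magnetic flux density] = kg·s⁻²·A⁻¹
  (3) [angular acceleration] = s⁻²
  (4) [kg·m²·s⁻³] / [m²] = kg·s⁻³  ← same
  (5) kg·s⁻²
Only (4) matches kg·s⁻³.

(4)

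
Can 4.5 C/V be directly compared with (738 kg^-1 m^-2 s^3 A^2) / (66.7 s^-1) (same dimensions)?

Yes

Dimensions:
  4.5 C/V:  C·V⁻¹ = s·A·(J·C⁻¹)⁻¹ = kg⁻¹·m⁻²·s⁴·A²
  (738 kg^-1 m^-2 s^3 A^2) / (66.7 s^-1):  [kg⁻¹·m⁻²·s³·A²] / [s⁻¹] = kg⁻¹·m⁻²·s⁴·A²
Both are kg⁻¹·m⁻²·s⁴·A², so they have the same dimensions and can be added.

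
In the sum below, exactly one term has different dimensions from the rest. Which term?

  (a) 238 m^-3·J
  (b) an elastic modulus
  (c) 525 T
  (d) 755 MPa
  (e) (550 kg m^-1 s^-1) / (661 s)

(c)

Dimensions:
  (a) J·m⁻³ = N·m·m⁻³ = kg·m⁻¹·s⁻²
  (b) [elastic modulus] = kg·m⁻¹·s⁻²
  (c) T = Wb·m⁻² = kg·s⁻²·A⁻¹
  (d) Pa = N·m⁻² = kg·m⁻¹·s⁻²
  (e) [kg·m⁻¹·s⁻¹] / [s] = kg·m⁻¹·s⁻²
All reduce to kg·m⁻¹·s⁻² except (c), which is kg·s⁻²·A⁻¹.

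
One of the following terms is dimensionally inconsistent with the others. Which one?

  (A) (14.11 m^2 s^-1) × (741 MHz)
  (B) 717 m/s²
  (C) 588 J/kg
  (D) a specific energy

Dimensions:
  (A) [m²·s⁻¹] · [s⁻¹] = m²·s⁻²
  (B) m·s⁻²
  (C) J·kg⁻¹ = N·m·kg⁻¹ = m²·s⁻²
  (D) [specific energy] = m²·s⁻²
All reduce to m²·s⁻² except (B), which is m·s⁻².

(B)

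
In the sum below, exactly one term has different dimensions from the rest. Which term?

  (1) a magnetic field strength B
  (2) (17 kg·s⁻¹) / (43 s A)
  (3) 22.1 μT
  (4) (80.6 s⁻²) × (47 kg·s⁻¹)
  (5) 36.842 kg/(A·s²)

Reduce each to base SI dimensions:
  (1) [magnetic field strength B] = kg·s⁻²·A⁻¹
  (2) [kg·s⁻¹] / [s·A] = kg·s⁻²·A⁻¹
  (3) T = Wb·m⁻² = kg·s⁻²·A⁻¹
  (4) [s⁻²] · [kg·s⁻¹] = kg·s⁻³
  (5) kg·s⁻²·A⁻¹
All reduce to kg·s⁻²·A⁻¹ except (4), which is kg·s⁻³.

(4)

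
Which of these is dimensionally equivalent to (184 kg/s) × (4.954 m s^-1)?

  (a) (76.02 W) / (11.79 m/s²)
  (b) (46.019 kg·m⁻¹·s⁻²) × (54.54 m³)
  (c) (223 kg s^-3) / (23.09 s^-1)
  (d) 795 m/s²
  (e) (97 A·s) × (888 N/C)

Reference: [kg·s⁻¹] · [m·s⁻¹] = kg·m·s⁻².
Each option:
  (a) [kg·m²·s⁻³] / [m·s⁻²] = kg·m·s⁻¹
  (b) [kg·m⁻¹·s⁻²] · [m³] = kg·m²·s⁻²
  (c) [kg·s⁻³] / [s⁻¹] = kg·s⁻²
  (d) m·s⁻²
  (e) [s·A] · [kg·m·s⁻³·A⁻¹] = kg·m·s⁻²  ← same
Only (e) matches kg·m·s⁻².

(e)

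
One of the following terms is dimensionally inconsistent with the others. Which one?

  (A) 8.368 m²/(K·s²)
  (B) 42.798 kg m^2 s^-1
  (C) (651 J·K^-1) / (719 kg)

Reduce each to base SI dimensions:
  (A) m²·s⁻²·K⁻¹
  (B) kg·m²·s⁻¹
  (C) [kg·m²·s⁻²·K⁻¹] / [kg] = m²·s⁻²·K⁻¹
All reduce to m²·s⁻²·K⁻¹ except (B), which is kg·m²·s⁻¹.

(B)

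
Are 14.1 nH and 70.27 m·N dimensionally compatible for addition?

Reduce each to base SI dimensions:
  14.1 nH:  H = V·s·A⁻¹ = kg·m²·s⁻²·A⁻²
  70.27 m·N:  N·m = kg·m·s⁻²·m = kg·m²·s⁻²
kg·m²·s⁻²·A⁻² ≠ kg·m²·s⁻², so they cannot be added.

No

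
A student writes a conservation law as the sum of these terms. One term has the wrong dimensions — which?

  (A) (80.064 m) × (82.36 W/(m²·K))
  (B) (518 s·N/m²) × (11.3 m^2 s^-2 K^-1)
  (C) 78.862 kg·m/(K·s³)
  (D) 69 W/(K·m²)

(D)

Dimensions:
  (A) [m] · [kg·s⁻³·K⁻¹] = kg·m·s⁻³·K⁻¹
  (B) [kg·m⁻¹·s⁻¹] · [m²·s⁻²·K⁻¹] = kg·m·s⁻³·K⁻¹
  (C) kg·m·s⁻³·K⁻¹
  (D) W·m⁻²·K⁻¹ = J·s⁻¹·m⁻²·K⁻¹ = kg·s⁻³·K⁻¹
All reduce to kg·m·s⁻³·K⁻¹ except (D), which is kg·s⁻³·K⁻¹.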